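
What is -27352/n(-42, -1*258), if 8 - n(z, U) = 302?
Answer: 13676/147 ≈ 93.034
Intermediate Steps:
n(z, U) = -294 (n(z, U) = 8 - 1*302 = 8 - 302 = -294)
-27352/n(-42, -1*258) = -27352/(-294) = -27352*(-1/294) = 13676/147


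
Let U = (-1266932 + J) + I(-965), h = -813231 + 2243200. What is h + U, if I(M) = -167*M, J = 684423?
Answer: 1008615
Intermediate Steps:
h = 1429969
U = -421354 (U = (-1266932 + 684423) - 167*(-965) = -582509 + 161155 = -421354)
h + U = 1429969 - 421354 = 1008615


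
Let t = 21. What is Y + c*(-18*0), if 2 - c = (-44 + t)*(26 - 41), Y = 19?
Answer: 19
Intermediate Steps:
c = -343 (c = 2 - (-44 + 21)*(26 - 41) = 2 - (-23)*(-15) = 2 - 1*345 = 2 - 345 = -343)
Y + c*(-18*0) = 19 - (-6174)*0 = 19 - 343*0 = 19 + 0 = 19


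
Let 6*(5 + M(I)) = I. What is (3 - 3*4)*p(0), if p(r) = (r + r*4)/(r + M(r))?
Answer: 0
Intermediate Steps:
M(I) = -5 + I/6
p(r) = 5*r/(-5 + 7*r/6) (p(r) = (r + r*4)/(r + (-5 + r/6)) = (r + 4*r)/(-5 + 7*r/6) = (5*r)/(-5 + 7*r/6) = 5*r/(-5 + 7*r/6))
(3 - 3*4)*p(0) = (3 - 3*4)*(30*0/(-30 + 7*0)) = (3 - 12)*(30*0/(-30 + 0)) = -270*0/(-30) = -270*0*(-1)/30 = -9*0 = 0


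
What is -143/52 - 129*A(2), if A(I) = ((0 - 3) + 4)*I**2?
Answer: -2075/4 ≈ -518.75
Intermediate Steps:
A(I) = I**2 (A(I) = (-3 + 4)*I**2 = 1*I**2 = I**2)
-143/52 - 129*A(2) = -143/52 - 129*2**2 = -143*1/52 - 129*4 = -11/4 - 516 = -2075/4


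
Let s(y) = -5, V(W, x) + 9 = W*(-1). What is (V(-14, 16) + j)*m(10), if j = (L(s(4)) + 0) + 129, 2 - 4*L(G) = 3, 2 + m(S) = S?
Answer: 1070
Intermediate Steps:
V(W, x) = -9 - W (V(W, x) = -9 + W*(-1) = -9 - W)
m(S) = -2 + S
L(G) = -¼ (L(G) = ½ - ¼*3 = ½ - ¾ = -¼)
j = 515/4 (j = (-¼ + 0) + 129 = -¼ + 129 = 515/4 ≈ 128.75)
(V(-14, 16) + j)*m(10) = ((-9 - 1*(-14)) + 515/4)*(-2 + 10) = ((-9 + 14) + 515/4)*8 = (5 + 515/4)*8 = (535/4)*8 = 1070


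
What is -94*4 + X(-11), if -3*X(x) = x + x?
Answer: -1106/3 ≈ -368.67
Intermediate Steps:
X(x) = -2*x/3 (X(x) = -(x + x)/3 = -2*x/3)
-94*4 + X(-11) = -94*4 - ⅔*(-11) = -376 + 22/3 = -1106/3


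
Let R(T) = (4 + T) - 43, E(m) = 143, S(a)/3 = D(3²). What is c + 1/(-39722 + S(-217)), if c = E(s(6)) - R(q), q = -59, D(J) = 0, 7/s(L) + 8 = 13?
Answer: 9573001/39722 ≈ 241.00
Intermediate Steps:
s(L) = 7/5 (s(L) = 7/(-8 + 13) = 7/5)
S(a) = 0 (S(a) = 3*0 = 0)
R(T) = -39 + T
c = 241 (c = 143 - (-39 - 59) = 143 - 1*(-98) = 143 + 98 = 241)
c + 1/(-39722 + S(-217)) = 241 + 1/(-39722 + 0) = 241 + 1/(-39722) = 241 - 1/39722 = 9573001/39722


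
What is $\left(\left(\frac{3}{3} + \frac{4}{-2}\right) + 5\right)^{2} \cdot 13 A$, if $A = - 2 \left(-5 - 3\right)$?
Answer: $3328$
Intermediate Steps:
$A = 16$ ($A = \left(-2\right) \left(-8\right) = 16$)
$\left(\left(\frac{3}{3} + \frac{4}{-2}\right) + 5\right)^{2} \cdot 13 A = \left(\left(\frac{3}{3} + \frac{4}{-2}\right) + 5\right)^{2} \cdot 13 \cdot 16 = \left(\left(3 \cdot \frac{1}{3} + 4 \left(- \frac{1}{2}\right)\right) + 5\right)^{2} \cdot 13 \cdot 16 = \left(\left(1 - 2\right) + 5\right)^{2} \cdot 13 \cdot 16 = \left(-1 + 5\right)^{2} \cdot 13 \cdot 16 = 4^{2} \cdot 13 \cdot 16 = 16 \cdot 13 \cdot 16 = 208 \cdot 16 = 3328$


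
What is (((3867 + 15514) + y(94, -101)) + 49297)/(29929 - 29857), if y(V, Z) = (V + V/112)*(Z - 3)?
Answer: 411703/504 ≈ 816.87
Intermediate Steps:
y(V, Z) = 113*V*(-3 + Z)/112 (y(V, Z) = (V + V*(1/112))*(-3 + Z) = (V + V/112)*(-3 + Z) = (113*V/112)*(-3 + Z) = 113*V*(-3 + Z)/112)
(((3867 + 15514) + y(94, -101)) + 49297)/(29929 - 29857) = (((3867 + 15514) + (113/112)*94*(-3 - 101)) + 49297)/(29929 - 29857) = ((19381 + (113/112)*94*(-104)) + 49297)/72 = ((19381 - 69043/7) + 49297)*(1/72) = (66624/7 + 49297)*(1/72) = (411703/7)*(1/72) = 411703/504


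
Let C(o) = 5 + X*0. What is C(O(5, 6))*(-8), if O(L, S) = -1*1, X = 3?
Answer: -40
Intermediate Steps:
O(L, S) = -1
C(o) = 5 (C(o) = 5 + 3*0 = 5 + 0 = 5)
C(O(5, 6))*(-8) = 5*(-8) = -40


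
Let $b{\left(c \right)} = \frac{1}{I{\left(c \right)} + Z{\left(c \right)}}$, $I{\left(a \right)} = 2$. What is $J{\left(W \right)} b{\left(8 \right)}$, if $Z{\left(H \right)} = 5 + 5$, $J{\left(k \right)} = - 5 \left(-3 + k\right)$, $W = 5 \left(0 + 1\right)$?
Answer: $- \frac{5}{6} \approx -0.83333$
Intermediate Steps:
$W = 5$ ($W = 5 \cdot 1 = 5$)
$J{\left(k \right)} = 15 - 5 k$
$Z{\left(H \right)} = 10$
$b{\left(c \right)} = \frac{1}{12}$ ($b{\left(c \right)} = \frac{1}{2 + 10} = \frac{1}{12}$)
$J{\left(W \right)} b{\left(8 \right)} = \left(15 - 25\right) \frac{1}{12} = \left(-10\right) \frac{1}{12} = - \frac{5}{6}$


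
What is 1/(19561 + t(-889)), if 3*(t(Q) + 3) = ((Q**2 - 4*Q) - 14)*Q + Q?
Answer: -3/705686422 ≈ -4.2512e-9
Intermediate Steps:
t(Q) = -3 + Q/3 + Q*(-14 + Q**2 - 4*Q)/3 (t(Q) = -3 + (((Q**2 - 4*Q) - 14)*Q + Q)/3 = -3 + ((-14 + Q**2 - 4*Q)*Q + Q)/3 = -3 + (Q*(-14 + Q**2 - 4*Q) + Q)/3 = -3 + (Q + Q*(-14 + Q**2 - 4*Q))/3 = -3 + (Q/3 + Q*(-14 + Q**2 - 4*Q)/3) = -3 + Q/3 + Q*(-14 + Q**2 - 4*Q)/3)
1/(19561 + t(-889)) = 1/(19561 + (-3 - 13/3*(-889) - 4/3*(-889)**2 + (1/3)*(-889)**3)) = 1/(19561 + (-3 + 11557/3 - 4/3*790321 + (1/3)*(-702595369))) = 1/(19561 + (-3 + 11557/3 - 3161284/3 - 702595369/3)) = 1/(19561 - 705745105/3) = 1/(-705686422/3) = -3/705686422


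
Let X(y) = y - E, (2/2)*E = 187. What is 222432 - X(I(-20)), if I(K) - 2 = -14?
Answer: 222631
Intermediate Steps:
E = 187
I(K) = -12 (I(K) = 2 - 14 = -12)
X(y) = -187 + y (X(y) = y - 1*187 = y - 187 = -187 + y)
222432 - X(I(-20)) = 222432 - (-187 - 12) = 222432 - 1*(-199) = 222432 + 199 = 222631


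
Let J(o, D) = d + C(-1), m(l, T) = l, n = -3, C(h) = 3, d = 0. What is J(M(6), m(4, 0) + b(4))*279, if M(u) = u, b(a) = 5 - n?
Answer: 837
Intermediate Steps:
b(a) = 8 (b(a) = 5 - 1*(-3) = 5 + 3 = 8)
J(o, D) = 3 (J(o, D) = 0 + 3 = 3)
J(M(6), m(4, 0) + b(4))*279 = 3*279 = 837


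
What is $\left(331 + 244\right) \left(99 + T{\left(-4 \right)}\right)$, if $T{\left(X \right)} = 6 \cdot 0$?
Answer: $56925$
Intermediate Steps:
$T{\left(X \right)} = 0$
$\left(331 + 244\right) \left(99 + T{\left(-4 \right)}\right) = \left(331 + 244\right) \left(99 + 0\right) = 575 \cdot 99 = 56925$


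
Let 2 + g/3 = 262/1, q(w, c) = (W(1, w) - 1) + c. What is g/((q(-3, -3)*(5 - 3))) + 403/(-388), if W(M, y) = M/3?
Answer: -458393/4268 ≈ -107.40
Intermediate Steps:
W(M, y) = M/3 (W(M, y) = M*(⅓) = M/3)
q(w, c) = -⅔ + c (q(w, c) = ((⅓)*1 - 1) + c = (⅓ - 1) + c = -⅔ + c)
g = 780 (g = -6 + 3*(262/1) = -6 + 3*(262*1) = -6 + 3*262 = -6 + 786 = 780)
g/((q(-3, -3)*(5 - 3))) + 403/(-388) = 780/(((-⅔ - 3)*(5 - 3))) + 403/(-388) = 780/((-11/3*2)) + 403*(-1/388) = 780/(-22/3) - 403/388 = 780*(-3/22) - 403/388 = -1170/11 - 403/388 = -458393/4268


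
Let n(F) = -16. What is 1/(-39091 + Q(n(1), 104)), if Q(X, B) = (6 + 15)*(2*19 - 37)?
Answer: -1/39070 ≈ -2.5595e-5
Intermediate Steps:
Q(X, B) = 21 (Q(X, B) = 21*(38 - 37) = 21*1 = 21)
1/(-39091 + Q(n(1), 104)) = 1/(-39091 + 21) = 1/(-39070) = -1/39070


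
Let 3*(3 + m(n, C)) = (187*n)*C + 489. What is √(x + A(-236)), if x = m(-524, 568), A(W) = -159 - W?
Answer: I*√166969419/3 ≈ 4307.2*I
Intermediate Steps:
m(n, C) = 160 + 187*C*n/3 (m(n, C) = -3 + ((187*n)*C + 489)/3 = -3 + (187*C*n + 489)/3 = -3 + (489 + 187*C*n)/3 = -3 + (163 + 187*C*n/3) = 160 + 187*C*n/3)
x = -55656704/3 (x = 160 + (187/3)*568*(-524) = 160 - 55657184/3 = -55656704/3 ≈ -1.8552e+7)
√(x + A(-236)) = √(-55656704/3 + (-159 - 1*(-236))) = √(-55656704/3 + (-159 + 236)) = √(-55656704/3 + 77) = √(-55656473/3) = I*√166969419/3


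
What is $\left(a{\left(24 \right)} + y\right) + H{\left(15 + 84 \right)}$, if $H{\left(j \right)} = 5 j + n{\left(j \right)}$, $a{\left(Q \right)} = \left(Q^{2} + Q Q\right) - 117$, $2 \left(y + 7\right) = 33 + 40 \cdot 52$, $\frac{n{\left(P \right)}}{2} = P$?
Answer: $\frac{5555}{2} \approx 2777.5$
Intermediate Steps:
$n{\left(P \right)} = 2 P$
$y = \frac{2099}{2}$ ($y = -7 + \frac{33 + 40 \cdot 52}{2} = -7 + \frac{33 + 2080}{2} = -7 + \frac{1}{2} \cdot 2113 = -7 + \frac{2113}{2} = \frac{2099}{2} \approx 1049.5$)
$a{\left(Q \right)} = -117 + 2 Q^{2}$ ($a{\left(Q \right)} = \left(Q^{2} + Q^{2}\right) - 117 = 2 Q^{2} - 117 = -117 + 2 Q^{2}$)
$H{\left(j \right)} = 7 j$ ($H{\left(j \right)} = 5 j + 2 j = 7 j$)
$\left(a{\left(24 \right)} + y\right) + H{\left(15 + 84 \right)} = \left(\left(-117 + 2 \cdot 24^{2}\right) + \frac{2099}{2}\right) + 7 \left(15 + 84\right) = \left(\left(-117 + 2 \cdot 576\right) + \frac{2099}{2}\right) + 7 \cdot 99 = \left(\left(-117 + 1152\right) + \frac{2099}{2}\right) + 693 = \left(1035 + \frac{2099}{2}\right) + 693 = \frac{4169}{2} + 693 = \frac{5555}{2}$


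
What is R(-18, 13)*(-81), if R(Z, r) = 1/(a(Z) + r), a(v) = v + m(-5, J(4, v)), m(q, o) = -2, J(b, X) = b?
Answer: 81/7 ≈ 11.571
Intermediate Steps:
a(v) = -2 + v (a(v) = v - 2 = -2 + v)
R(Z, r) = 1/(-2 + Z + r) (R(Z, r) = 1/((-2 + Z) + r) = 1/(-2 + Z + r))
R(-18, 13)*(-81) = -81/(-2 - 18 + 13) = -81/(-7) = -1/7*(-81) = 81/7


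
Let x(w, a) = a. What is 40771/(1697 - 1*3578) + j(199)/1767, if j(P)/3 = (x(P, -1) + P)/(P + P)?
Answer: -251506498/11603889 ≈ -21.674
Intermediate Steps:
j(P) = 3*(-1 + P)/(2*P) (j(P) = 3*((-1 + P)/(P + P)) = 3*((-1 + P)/((2*P))) = 3*((-1 + P)*(1/(2*P))) = 3*((-1 + P)/(2*P)) = 3*(-1 + P)/(2*P))
40771/(1697 - 1*3578) + j(199)/1767 = 40771/(1697 - 1*3578) + ((3/2)*(-1 + 199)/199)/1767 = 40771/(1697 - 3578) + ((3/2)*(1/199)*198)*(1/1767) = 40771/(-1881) + (297/199)*(1/1767) = 40771*(-1/1881) + 99/117211 = -40771/1881 + 99/117211 = -251506498/11603889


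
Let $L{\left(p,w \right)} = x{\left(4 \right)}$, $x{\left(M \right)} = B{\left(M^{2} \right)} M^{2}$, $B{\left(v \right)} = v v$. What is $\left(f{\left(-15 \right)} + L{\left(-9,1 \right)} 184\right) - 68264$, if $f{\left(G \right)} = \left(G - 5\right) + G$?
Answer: $685365$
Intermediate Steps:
$B{\left(v \right)} = v^{2}$
$f{\left(G \right)} = -5 + 2 G$ ($f{\left(G \right)} = \left(-5 + G\right) + G = -5 + 2 G$)
$x{\left(M \right)} = M^{6}$ ($x{\left(M \right)} = \left(M^{2}\right)^{2} M^{2} = M^{4} M^{2} = M^{6}$)
$L{\left(p,w \right)} = 4096$ ($L{\left(p,w \right)} = 4^{6} = 4096$)
$\left(f{\left(-15 \right)} + L{\left(-9,1 \right)} 184\right) - 68264 = \left(\left(-5 + 2 \left(-15\right)\right) + 4096 \cdot 184\right) - 68264 = \left(\left(-5 - 30\right) + 753664\right) - 68264 = \left(-35 + 753664\right) - 68264 = 753629 - 68264 = 685365$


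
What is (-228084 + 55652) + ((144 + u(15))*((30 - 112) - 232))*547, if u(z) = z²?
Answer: -63551134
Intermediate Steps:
(-228084 + 55652) + ((144 + u(15))*((30 - 112) - 232))*547 = (-228084 + 55652) + ((144 + 15²)*((30 - 112) - 232))*547 = -172432 + ((144 + 225)*(-82 - 232))*547 = -172432 + (369*(-314))*547 = -172432 - 115866*547 = -172432 - 63378702 = -63551134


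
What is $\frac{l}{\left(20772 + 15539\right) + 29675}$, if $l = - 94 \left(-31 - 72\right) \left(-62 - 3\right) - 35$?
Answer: $- \frac{629365}{65986} \approx -9.5379$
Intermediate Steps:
$l = -629365$ ($l = - 94 \left(\left(-103\right) \left(-65\right)\right) - 35 = \left(-94\right) 6695 - 35 = -629330 - 35 = -629365$)
$\frac{l}{\left(20772 + 15539\right) + 29675} = - \frac{629365}{\left(20772 + 15539\right) + 29675} = - \frac{629365}{36311 + 29675} = - \frac{629365}{65986}$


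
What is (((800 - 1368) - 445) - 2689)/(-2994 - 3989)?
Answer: 3702/6983 ≈ 0.53014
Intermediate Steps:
(((800 - 1368) - 445) - 2689)/(-2994 - 3989) = ((-568 - 445) - 2689)/(-6983) = (-1013 - 2689)*(-1/6983) = -3702*(-1/6983) = 3702/6983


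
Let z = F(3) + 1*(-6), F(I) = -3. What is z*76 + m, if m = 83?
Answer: -601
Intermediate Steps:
z = -9 (z = -3 + 1*(-6) = -3 - 6 = -9)
z*76 + m = -9*76 + 83 = -684 + 83 = -601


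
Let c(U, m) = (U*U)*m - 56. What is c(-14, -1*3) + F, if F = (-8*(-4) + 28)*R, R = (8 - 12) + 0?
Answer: -884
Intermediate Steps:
R = -4 (R = -4 + 0 = -4)
F = -240 (F = (-8*(-4) + 28)*(-4) = (32 + 28)*(-4) = 60*(-4) = -240)
c(U, m) = -56 + m*U**2 (c(U, m) = U**2*m - 56 = m*U**2 - 56 = -56 + m*U**2)
c(-14, -1*3) + F = (-56 - 1*3*(-14)**2) - 240 = (-56 - 3*196) - 240 = (-56 - 588) - 240 = -644 - 240 = -884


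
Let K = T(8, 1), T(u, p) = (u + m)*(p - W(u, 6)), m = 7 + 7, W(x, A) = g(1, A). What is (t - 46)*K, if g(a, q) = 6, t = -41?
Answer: 9570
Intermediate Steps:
W(x, A) = 6
m = 14
T(u, p) = (-6 + p)*(14 + u) (T(u, p) = (u + 14)*(p - 1*6) = (14 + u)*(p - 6) = (14 + u)*(-6 + p) = (-6 + p)*(14 + u))
K = -110 (K = -84 - 6*8 + 14*1 + 1*8 = -84 - 48 + 14 + 8 = -110)
(t - 46)*K = (-41 - 46)*(-110) = -87*(-110) = 9570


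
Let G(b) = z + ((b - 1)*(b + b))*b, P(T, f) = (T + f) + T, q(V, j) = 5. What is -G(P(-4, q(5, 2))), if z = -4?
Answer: 76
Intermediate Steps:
P(T, f) = f + 2*T
G(b) = -4 + 2*b**2*(-1 + b) (G(b) = -4 + ((b - 1)*(b + b))*b = -4 + ((-1 + b)*(2*b))*b = -4 + (2*b*(-1 + b))*b = -4 + 2*b**2*(-1 + b))
-G(P(-4, q(5, 2))) = -(-4 - 2*(5 + 2*(-4))**2 + 2*(5 + 2*(-4))**3) = -(-4 - 2*(5 - 8)**2 + 2*(5 - 8)**3) = -(-4 - 2*(-3)**2 + 2*(-3)**3) = -(-4 - 2*9 + 2*(-27)) = -(-4 - 18 - 54) = -1*(-76) = 76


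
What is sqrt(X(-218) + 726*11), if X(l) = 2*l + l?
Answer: 2*sqrt(1833) ≈ 85.627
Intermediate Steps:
X(l) = 3*l
sqrt(X(-218) + 726*11) = sqrt(3*(-218) + 726*11) = sqrt(-654 + 7986) = sqrt(7332) = 2*sqrt(1833)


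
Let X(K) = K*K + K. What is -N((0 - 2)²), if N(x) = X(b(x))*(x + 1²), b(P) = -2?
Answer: -10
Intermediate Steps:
X(K) = K + K² (X(K) = K² + K = K + K²)
N(x) = 2 + 2*x (N(x) = (-2*(1 - 2))*(x + 1²) = (-2*(-1))*(x + 1) = 2*(1 + x) = 2 + 2*x)
-N((0 - 2)²) = -(2 + 2*(0 - 2)²) = -(2 + 2*(-2)²) = -(2 + 2*4) = -(2 + 8) = -1*10 = -10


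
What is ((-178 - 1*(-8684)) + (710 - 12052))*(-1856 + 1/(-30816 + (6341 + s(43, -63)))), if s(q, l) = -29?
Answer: 32244912325/6126 ≈ 5.2636e+6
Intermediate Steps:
((-178 - 1*(-8684)) + (710 - 12052))*(-1856 + 1/(-30816 + (6341 + s(43, -63)))) = ((-178 - 1*(-8684)) + (710 - 12052))*(-1856 + 1/(-30816 + (6341 - 29))) = ((-178 + 8684) - 11342)*(-1856 + 1/(-30816 + 6312)) = (8506 - 11342)*(-1856 + 1/(-24504)) = -2836*(-1856 - 1/24504) = -2836*(-45479425/24504) = 32244912325/6126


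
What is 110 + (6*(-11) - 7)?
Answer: 37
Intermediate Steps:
110 + (6*(-11) - 7) = 110 + (-66 - 7) = 110 - 73 = 37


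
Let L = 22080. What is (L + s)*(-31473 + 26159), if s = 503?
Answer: -120006062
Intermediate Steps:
(L + s)*(-31473 + 26159) = (22080 + 503)*(-31473 + 26159) = 22583*(-5314) = -120006062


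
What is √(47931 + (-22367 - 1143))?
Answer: √24421 ≈ 156.27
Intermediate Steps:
√(47931 + (-22367 - 1143)) = √(47931 - 23510) = √24421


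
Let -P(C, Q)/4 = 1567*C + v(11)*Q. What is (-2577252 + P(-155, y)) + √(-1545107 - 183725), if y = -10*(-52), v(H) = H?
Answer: -1628592 + 8*I*√27013 ≈ -1.6286e+6 + 1314.8*I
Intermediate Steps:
y = 520
P(C, Q) = -6268*C - 44*Q (P(C, Q) = -4*(1567*C + 11*Q) = -4*(11*Q + 1567*C) = -6268*C - 44*Q)
(-2577252 + P(-155, y)) + √(-1545107 - 183725) = (-2577252 + (-6268*(-155) - 44*520)) + √(-1545107 - 183725) = (-2577252 + (971540 - 22880)) + √(-1728832) = (-2577252 + 948660) + 8*I*√27013 = -1628592 + 8*I*√27013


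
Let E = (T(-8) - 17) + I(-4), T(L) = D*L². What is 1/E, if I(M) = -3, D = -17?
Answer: -1/1108 ≈ -0.00090253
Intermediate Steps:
T(L) = -17*L²
E = -1108 (E = (-17*(-8)² - 17) - 3 = (-17*64 - 17) - 3 = (-1088 - 17) - 3 = -1105 - 3 = -1108)
1/E = 1/(-1108) = -1/1108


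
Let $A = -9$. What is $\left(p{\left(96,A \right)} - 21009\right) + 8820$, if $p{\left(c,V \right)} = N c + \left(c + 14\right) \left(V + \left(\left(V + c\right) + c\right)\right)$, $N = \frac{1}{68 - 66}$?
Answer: $6999$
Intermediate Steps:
$N = \frac{1}{2} \approx 0.5$
$p{\left(c,V \right)} = \frac{c}{2} + \left(14 + c\right) \left(2 V + 2 c\right)$ ($p{\left(c,V \right)} = \frac{c}{2} + \left(c + 14\right) \left(V + \left(\left(V + c\right) + c\right)\right) = \frac{c}{2} + \left(14 + c\right) \left(V + \left(V + 2 c\right)\right) = \frac{c}{2} + \left(14 + c\right) \left(2 V + 2 c\right)$)
$\left(p{\left(96,A \right)} - 21009\right) + 8820 = \left(\left(2 \cdot 96^{2} + 28 \left(-9\right) + \frac{57}{2} \cdot 96 + 2 \left(-9\right) 96\right) - 21009\right) + 8820 = \left(\left(2 \cdot 9216 - 252 + 2736 - 1728\right) - 21009\right) + 8820 = \left(\left(18432 - 252 + 2736 - 1728\right) - 21009\right) + 8820 = \left(19188 - 21009\right) + 8820 = -1821 + 8820 = 6999$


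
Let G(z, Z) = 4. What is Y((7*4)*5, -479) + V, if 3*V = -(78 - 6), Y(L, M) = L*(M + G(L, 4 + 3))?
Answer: -66524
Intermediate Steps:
Y(L, M) = L*(4 + M) (Y(L, M) = L*(M + 4) = L*(4 + M))
V = -24 (V = (-(78 - 6))/3 = (-1*72)/3 = (⅓)*(-72) = -24)
Y((7*4)*5, -479) + V = ((7*4)*5)*(4 - 479) - 24 = (28*5)*(-475) - 24 = 140*(-475) - 24 = -66500 - 24 = -66524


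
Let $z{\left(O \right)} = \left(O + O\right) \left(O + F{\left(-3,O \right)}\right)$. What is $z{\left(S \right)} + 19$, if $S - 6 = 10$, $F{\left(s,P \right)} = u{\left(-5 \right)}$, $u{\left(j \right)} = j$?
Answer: $371$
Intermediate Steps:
$F{\left(s,P \right)} = -5$
$S = 16$ ($S = 6 + 10 = 16$)
$z{\left(O \right)} = 2 O \left(-5 + O\right)$ ($z{\left(O \right)} = \left(O + O\right) \left(O - 5\right) = 2 O \left(-5 + O\right)$)
$z{\left(S \right)} + 19 = 2 \cdot 16 \left(-5 + 16\right) + 19 = 2 \cdot 16 \cdot 11 + 19 = 352 + 19 = 371$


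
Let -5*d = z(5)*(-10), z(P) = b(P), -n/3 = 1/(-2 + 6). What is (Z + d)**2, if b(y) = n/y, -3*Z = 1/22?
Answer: 2704/27225 ≈ 0.099320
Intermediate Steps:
n = -3/4 (n = -3/(-2 + 6) = -3/4 ≈ -0.75000)
Z = -1/66 (Z = -1/3/22 = -1/3*1/22 = -1/66 ≈ -0.015152)
b(y) = -3/(4*y)
z(P) = -3/(4*P)
d = -3/10 (d = -(-3/4/5)*(-10)/5 = -(-3/4*1/5)*(-10)/5 = -(-3)*(-10)/100 = -1/5*3/2 = -3/10 ≈ -0.30000)
(Z + d)**2 = (-1/66 - 3/10)**2 = (-52/165)**2 = 2704/27225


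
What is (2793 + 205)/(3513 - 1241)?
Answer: 1499/1136 ≈ 1.3195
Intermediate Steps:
(2793 + 205)/(3513 - 1241) = 2998/2272 = 2998*(1/2272) = 1499/1136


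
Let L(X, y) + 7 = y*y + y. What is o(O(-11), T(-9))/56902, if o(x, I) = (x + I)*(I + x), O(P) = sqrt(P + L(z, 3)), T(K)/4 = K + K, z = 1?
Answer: (72 - I*sqrt(6))**2/56902 ≈ 0.090999 - 0.0061988*I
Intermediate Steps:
T(K) = 8*K (T(K) = 4*(K + K) = 4*(2*K) = 8*K)
L(X, y) = -7 + y + y**2 (L(X, y) = -7 + (y*y + y) = -7 + (y**2 + y) = -7 + (y + y**2) = -7 + y + y**2)
O(P) = sqrt(5 + P) (O(P) = sqrt(P + (-7 + 3 + 3**2)) = sqrt(P + (-7 + 3 + 9)) = sqrt(P + 5) = sqrt(5 + P))
o(x, I) = (I + x)**2 (o(x, I) = (I + x)*(I + x) = (I + x)**2)
o(O(-11), T(-9))/56902 = (8*(-9) + sqrt(5 - 11))**2/56902 = (-72 + sqrt(-6))**2*(1/56902) = (-72 + I*sqrt(6))**2*(1/56902) = (-72 + I*sqrt(6))**2/56902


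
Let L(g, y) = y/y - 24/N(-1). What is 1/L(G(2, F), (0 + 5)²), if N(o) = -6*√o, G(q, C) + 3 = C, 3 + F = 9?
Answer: 1/17 + 4*I/17 ≈ 0.058824 + 0.23529*I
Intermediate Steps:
F = 6 (F = -3 + 9 = 6)
G(q, C) = -3 + C
L(g, y) = 1 - 4*I (L(g, y) = y/y - 24*I/6 = 1 - 24*I/6 = 1 - 4*I)
1/L(G(2, F), (0 + 5)²) = 1/(1 - 4*I) = (1 + 4*I)/17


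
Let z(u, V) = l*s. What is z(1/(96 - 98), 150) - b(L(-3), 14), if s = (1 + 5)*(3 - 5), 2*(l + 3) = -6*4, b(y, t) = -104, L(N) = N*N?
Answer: 284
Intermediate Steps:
L(N) = N**2
l = -15 (l = -3 + (-6*4)/2 = -3 + (1/2)*(-24) = -3 - 12 = -15)
s = -12 (s = 6*(-2) = -12)
z(u, V) = 180 (z(u, V) = -15*(-12) = 180)
z(1/(96 - 98), 150) - b(L(-3), 14) = 180 - 1*(-104) = 180 + 104 = 284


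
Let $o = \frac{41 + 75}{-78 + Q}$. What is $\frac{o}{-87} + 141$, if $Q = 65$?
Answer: $\frac{5503}{39} \approx 141.1$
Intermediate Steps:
$o = - \frac{116}{13}$ ($o = \frac{41 + 75}{-78 + 65} = \frac{116}{-13} = 116 \left(- \frac{1}{13}\right) = - \frac{116}{13} \approx -8.9231$)
$\frac{o}{-87} + 141 = \frac{1}{-87} \left(- \frac{116}{13}\right) + 141 = \left(- \frac{1}{87}\right) \left(- \frac{116}{13}\right) + 141 = \frac{4}{39} + 141 = \frac{5503}{39}$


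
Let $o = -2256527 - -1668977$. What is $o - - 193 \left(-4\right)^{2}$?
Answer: $-584462$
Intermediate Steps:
$o = -587550$ ($o = -2256527 + 1668977 = -587550$)
$o - - 193 \left(-4\right)^{2} = -587550 - - 193 \left(-4\right)^{2} = -587550 - \left(-193\right) 16 = -587550 - -3088 = -587550 + 3088 = -584462$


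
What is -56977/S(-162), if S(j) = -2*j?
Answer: -56977/324 ≈ -175.85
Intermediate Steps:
-56977/S(-162) = -56977/((-2*(-162))) = -56977/324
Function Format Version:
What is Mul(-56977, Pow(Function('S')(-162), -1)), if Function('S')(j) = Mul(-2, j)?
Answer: Rational(-56977, 324) ≈ -175.85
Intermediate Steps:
Mul(-56977, Pow(Function('S')(-162), -1)) = Mul(-56977, Pow(Mul(-2, -162), -1)) = Mul(-56977, Pow(324, -1)) = Mul(-56977, Rational(1, 324)) = Rational(-56977, 324)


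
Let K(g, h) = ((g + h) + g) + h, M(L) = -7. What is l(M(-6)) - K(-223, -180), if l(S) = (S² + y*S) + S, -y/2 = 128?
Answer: 2640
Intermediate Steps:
y = -256 (y = -2*128 = -256)
K(g, h) = 2*g + 2*h (K(g, h) = (h + 2*g) + h = 2*g + 2*h)
l(S) = S² - 255*S (l(S) = (S² - 256*S) + S = S² - 255*S)
l(M(-6)) - K(-223, -180) = -7*(-255 - 7) - (2*(-223) + 2*(-180)) = -7*(-262) - (-446 - 360) = 1834 - 1*(-806) = 1834 + 806 = 2640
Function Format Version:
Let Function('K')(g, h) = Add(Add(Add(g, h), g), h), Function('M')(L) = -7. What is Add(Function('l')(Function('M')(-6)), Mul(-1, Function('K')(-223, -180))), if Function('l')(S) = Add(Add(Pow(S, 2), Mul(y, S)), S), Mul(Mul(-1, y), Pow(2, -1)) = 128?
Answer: 2640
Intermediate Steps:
y = -256 (y = Mul(-2, 128) = -256)
Function('K')(g, h) = Add(Mul(2, g), Mul(2, h)) (Function('K')(g, h) = Add(Add(h, Mul(2, g)), h) = Add(Mul(2, g), Mul(2, h)))
Function('l')(S) = Add(Pow(S, 2), Mul(-255, S)) (Function('l')(S) = Add(Add(Pow(S, 2), Mul(-256, S)), S) = Add(Pow(S, 2), Mul(-255, S)))
Add(Function('l')(Function('M')(-6)), Mul(-1, Function('K')(-223, -180))) = Add(Mul(-7, Add(-255, -7)), Mul(-1, Add(Mul(2, -223), Mul(2, -180)))) = Add(Mul(-7, -262), Mul(-1, Add(-446, -360))) = Add(1834, Mul(-1, -806)) = Add(1834, 806) = 2640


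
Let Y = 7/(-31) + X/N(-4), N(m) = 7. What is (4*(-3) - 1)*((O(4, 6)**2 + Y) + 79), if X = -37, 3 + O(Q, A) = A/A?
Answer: -218595/217 ≈ -1007.4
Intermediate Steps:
O(Q, A) = -2 (O(Q, A) = -3 + A/A = -3 + 1 = -2)
Y = -1196/217 (Y = 7/(-31) - 37/7 = 7*(-1/31) - 37*1/7 = -7/31 - 37/7 = -1196/217 ≈ -5.5115)
(4*(-3) - 1)*((O(4, 6)**2 + Y) + 79) = (4*(-3) - 1)*(((-2)**2 - 1196/217) + 79) = (-12 - 1)*((4 - 1196/217) + 79) = -13*(-328/217 + 79) = -13*16815/217 = -218595/217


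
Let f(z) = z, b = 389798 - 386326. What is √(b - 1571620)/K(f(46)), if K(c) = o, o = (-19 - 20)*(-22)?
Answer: I*√392037/429 ≈ 1.4595*I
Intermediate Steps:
b = 3472
o = 858 (o = -39*(-22) = 858)
K(c) = 858
√(b - 1571620)/K(f(46)) = √(3472 - 1571620)/858 = √(-1568148)*(1/858) = (2*I*√392037)*(1/858) = I*√392037/429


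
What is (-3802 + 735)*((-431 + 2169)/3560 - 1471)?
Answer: 8027906237/1780 ≈ 4.5101e+6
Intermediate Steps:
(-3802 + 735)*((-431 + 2169)/3560 - 1471) = -3067*(1738*(1/3560) - 1471) = -3067*(869/1780 - 1471) = -3067*(-2617511/1780) = 8027906237/1780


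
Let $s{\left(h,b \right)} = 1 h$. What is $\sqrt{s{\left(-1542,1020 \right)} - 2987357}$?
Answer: $i \sqrt{2988899} \approx 1728.8 i$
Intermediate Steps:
$s{\left(h,b \right)} = h$
$\sqrt{s{\left(-1542,1020 \right)} - 2987357} = \sqrt{-1542 - 2987357} = \sqrt{-2988899} = i \sqrt{2988899}$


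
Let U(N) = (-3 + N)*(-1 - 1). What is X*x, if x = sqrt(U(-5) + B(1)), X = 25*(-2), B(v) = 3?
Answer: -50*sqrt(19) ≈ -217.94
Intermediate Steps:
U(N) = 6 - 2*N (U(N) = (-3 + N)*(-2) = 6 - 2*N)
X = -50
x = sqrt(19) (x = sqrt((6 - 2*(-5)) + 3) = sqrt((6 + 10) + 3) = sqrt(16 + 3) = sqrt(19) ≈ 4.3589)
X*x = -50*sqrt(19)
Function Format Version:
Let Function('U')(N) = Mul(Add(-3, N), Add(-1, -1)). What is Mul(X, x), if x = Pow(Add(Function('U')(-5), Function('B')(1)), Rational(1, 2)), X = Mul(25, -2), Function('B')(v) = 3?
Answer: Mul(-50, Pow(19, Rational(1, 2))) ≈ -217.94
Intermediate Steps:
Function('U')(N) = Add(6, Mul(-2, N)) (Function('U')(N) = Mul(Add(-3, N), -2) = Add(6, Mul(-2, N)))
X = -50
x = Pow(19, Rational(1, 2)) (x = Pow(Add(Add(6, Mul(-2, -5)), 3), Rational(1, 2)) = Pow(Add(Add(6, 10), 3), Rational(1, 2)) = Pow(Add(16, 3), Rational(1, 2)) = Pow(19, Rational(1, 2)) ≈ 4.3589)
Mul(X, x) = Mul(-50, Pow(19, Rational(1, 2)))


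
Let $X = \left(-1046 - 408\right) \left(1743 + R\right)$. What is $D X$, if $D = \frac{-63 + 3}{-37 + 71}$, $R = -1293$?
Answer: $\frac{19629000}{17} \approx 1.1546 \cdot 10^{6}$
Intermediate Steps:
$D = - \frac{30}{17}$ ($D = - \frac{60}{34} = \left(-60\right) \frac{1}{34} = - \frac{30}{17} \approx -1.7647$)
$X = -654300$ ($X = \left(-1046 - 408\right) \left(1743 - 1293\right) = \left(-1454\right) 450 = -654300$)
$D X = \left(- \frac{30}{17}\right) \left(-654300\right) = \frac{19629000}{17}$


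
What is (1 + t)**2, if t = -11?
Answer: 100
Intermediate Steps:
(1 + t)**2 = (1 - 11)**2 = (-10)**2 = 100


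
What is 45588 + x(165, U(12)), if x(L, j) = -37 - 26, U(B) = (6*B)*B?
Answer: 45525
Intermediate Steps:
U(B) = 6*B²
x(L, j) = -63
45588 + x(165, U(12)) = 45588 - 63 = 45525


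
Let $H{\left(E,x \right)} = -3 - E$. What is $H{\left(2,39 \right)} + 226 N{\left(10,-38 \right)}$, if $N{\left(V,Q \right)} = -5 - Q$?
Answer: $7453$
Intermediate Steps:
$H{\left(2,39 \right)} + 226 N{\left(10,-38 \right)} = \left(-3 - 2\right) + 226 \left(-5 - -38\right) = \left(-3 - 2\right) + 226 \left(-5 + 38\right) = -5 + 226 \cdot 33 = -5 + 7458 = 7453$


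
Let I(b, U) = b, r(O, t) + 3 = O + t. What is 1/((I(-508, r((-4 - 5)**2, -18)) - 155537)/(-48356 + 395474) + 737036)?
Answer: 115706/85279435401 ≈ 1.3568e-6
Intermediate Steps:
r(O, t) = -3 + O + t (r(O, t) = -3 + (O + t) = -3 + O + t)
1/((I(-508, r((-4 - 5)**2, -18)) - 155537)/(-48356 + 395474) + 737036) = 1/((-508 - 155537)/(-48356 + 395474) + 737036) = 1/(-156045/347118 + 737036) = 1/(-156045*1/347118 + 737036) = 1/(-52015/115706 + 737036) = 1/(85279435401/115706) = 115706/85279435401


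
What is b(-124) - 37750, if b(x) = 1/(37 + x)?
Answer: -3284251/87 ≈ -37750.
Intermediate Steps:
b(-124) - 37750 = 1/(37 - 124) - 37750 = 1/(-87) - 37750 = -1/87 - 37750 = -3284251/87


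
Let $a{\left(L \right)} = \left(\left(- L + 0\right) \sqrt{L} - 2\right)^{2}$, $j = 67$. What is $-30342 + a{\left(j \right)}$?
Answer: $270425 + 268 \sqrt{67} \approx 2.7262 \cdot 10^{5}$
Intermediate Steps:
$a{\left(L \right)} = \left(-2 - L^{\frac{3}{2}}\right)^{2}$ ($a{\left(L \right)} = \left(- L \sqrt{L} - 2\right)^{2} = \left(- L^{\frac{3}{2}} - 2\right)^{2} = \left(-2 - L^{\frac{3}{2}}\right)^{2}$)
$-30342 + a{\left(j \right)} = -30342 + \left(2 + 67^{\frac{3}{2}}\right)^{2} = -30342 + \left(2 + 67 \sqrt{67}\right)^{2}$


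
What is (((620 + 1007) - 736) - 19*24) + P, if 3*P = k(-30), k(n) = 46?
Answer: 1351/3 ≈ 450.33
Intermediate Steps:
P = 46/3 (P = (⅓)*46 = 46/3 ≈ 15.333)
(((620 + 1007) - 736) - 19*24) + P = (((620 + 1007) - 736) - 19*24) + 46/3 = ((1627 - 736) - 456) + 46/3 = (891 - 456) + 46/3 = 435 + 46/3 = 1351/3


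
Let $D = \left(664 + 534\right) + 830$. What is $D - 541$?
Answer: $1487$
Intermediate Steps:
$D = 2028$ ($D = 1198 + 830 = 2028$)
$D - 541 = 2028 - 541 = 1487$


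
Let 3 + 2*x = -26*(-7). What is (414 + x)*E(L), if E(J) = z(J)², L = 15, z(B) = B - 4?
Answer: 121847/2 ≈ 60924.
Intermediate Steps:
x = 179/2 (x = -3/2 + (-26*(-7))/2 = -3/2 + (½)*182 = -3/2 + 91 = 179/2 ≈ 89.500)
z(B) = -4 + B
E(J) = (-4 + J)²
(414 + x)*E(L) = (414 + 179/2)*(-4 + 15)² = (1007/2)*11² = (1007/2)*121 = 121847/2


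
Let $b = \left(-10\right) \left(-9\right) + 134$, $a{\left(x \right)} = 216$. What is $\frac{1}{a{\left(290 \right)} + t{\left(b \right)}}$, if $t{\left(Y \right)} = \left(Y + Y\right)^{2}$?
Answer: $\frac{1}{200920} \approx 4.9771 \cdot 10^{-6}$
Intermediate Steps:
$b = 224$ ($b = 90 + 134 = 224$)
$t{\left(Y \right)} = 4 Y^{2}$ ($t{\left(Y \right)} = \left(2 Y\right)^{2} = 4 Y^{2}$)
$\frac{1}{a{\left(290 \right)} + t{\left(b \right)}} = \frac{1}{216 + 4 \cdot 224^{2}} = \frac{1}{216 + 4 \cdot 50176} = \frac{1}{216 + 200704} = \frac{1}{200920}$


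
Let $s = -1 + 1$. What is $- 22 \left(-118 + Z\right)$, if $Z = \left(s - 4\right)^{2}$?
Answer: $2244$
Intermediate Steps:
$s = 0$
$Z = 16$ ($Z = \left(0 - 4\right)^{2} = \left(-4\right)^{2} = 16$)
$- 22 \left(-118 + Z\right) = - 22 \left(-118 + 16\right) = \left(-22\right) \left(-102\right) = 2244$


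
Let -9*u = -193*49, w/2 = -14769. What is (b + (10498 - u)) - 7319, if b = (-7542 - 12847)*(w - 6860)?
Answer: 6679088552/9 ≈ 7.4212e+8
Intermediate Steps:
w = -29538 (w = 2*(-14769) = -29538)
b = 742118822 (b = (-7542 - 12847)*(-29538 - 6860) = -20389*(-36398) = 742118822)
u = 9457/9 (u = -(-193)*49/9 = -1/9*(-9457) = 9457/9 ≈ 1050.8)
(b + (10498 - u)) - 7319 = (742118822 + (10498 - 1*9457/9)) - 7319 = (742118822 + (10498 - 9457/9)) - 7319 = (742118822 + 85025/9) - 7319 = 6679154423/9 - 7319 = 6679088552/9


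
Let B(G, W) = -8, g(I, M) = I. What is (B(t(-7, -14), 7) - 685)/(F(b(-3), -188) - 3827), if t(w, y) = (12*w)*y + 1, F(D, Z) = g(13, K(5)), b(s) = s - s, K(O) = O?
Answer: 693/3814 ≈ 0.18170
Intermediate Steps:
b(s) = 0
F(D, Z) = 13
t(w, y) = 1 + 12*w*y (t(w, y) = 12*w*y + 1 = 1 + 12*w*y)
(B(t(-7, -14), 7) - 685)/(F(b(-3), -188) - 3827) = (-8 - 685)/(13 - 3827) = -693/(-3814) = -693*(-1/3814) = 693/3814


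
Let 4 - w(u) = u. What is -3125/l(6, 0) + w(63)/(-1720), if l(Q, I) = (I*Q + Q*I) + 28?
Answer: -1343337/12040 ≈ -111.57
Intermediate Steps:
w(u) = 4 - u
l(Q, I) = 28 + 2*I*Q (l(Q, I) = (I*Q + I*Q) + 28 = 2*I*Q + 28 = 28 + 2*I*Q)
-3125/l(6, 0) + w(63)/(-1720) = -3125/(28 + 2*0*6) + (4 - 1*63)/(-1720) = -3125/(28 + 0) + (4 - 63)*(-1/1720) = -3125/28 - 59*(-1/1720) = -3125*1/28 + 59/1720 = -3125/28 + 59/1720 = -1343337/12040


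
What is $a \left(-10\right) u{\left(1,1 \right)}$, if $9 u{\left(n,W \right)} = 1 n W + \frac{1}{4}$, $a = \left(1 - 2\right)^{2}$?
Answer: $- \frac{25}{18} \approx -1.3889$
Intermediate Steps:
$a = 1$ ($a = \left(-1\right)^{2} = 1$)
$u{\left(n,W \right)} = \frac{1}{36} + \frac{W n}{9}$ ($u{\left(n,W \right)} = \frac{1 n W + \frac{1}{4}}{9} = \frac{n W + \frac{1}{4}}{9} = \frac{W n + \frac{1}{4}}{9} = \frac{\frac{1}{4} + W n}{9} = \frac{1}{36} + \frac{W n}{9}$)
$a \left(-10\right) u{\left(1,1 \right)} = 1 \left(-10\right) \left(\frac{1}{36} + \frac{1}{9} \cdot 1 \cdot 1\right) = - 10 \left(\frac{1}{36} + \frac{1}{9}\right) = \left(-10\right) \frac{5}{36} = - \frac{25}{18}$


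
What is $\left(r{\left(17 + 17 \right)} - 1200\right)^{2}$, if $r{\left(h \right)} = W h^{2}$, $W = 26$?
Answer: $832668736$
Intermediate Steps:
$r{\left(h \right)} = 26 h^{2}$
$\left(r{\left(17 + 17 \right)} - 1200\right)^{2} = \left(26 \left(17 + 17\right)^{2} - 1200\right)^{2} = \left(26 \cdot 34^{2} - 1200\right)^{2} = \left(26 \cdot 1156 - 1200\right)^{2} = \left(30056 - 1200\right)^{2} = 28856^{2} = 832668736$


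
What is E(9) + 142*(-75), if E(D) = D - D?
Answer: -10650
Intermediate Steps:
E(D) = 0
E(9) + 142*(-75) = 0 + 142*(-75) = 0 - 10650 = -10650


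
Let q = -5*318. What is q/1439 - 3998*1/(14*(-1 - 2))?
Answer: 2843171/30219 ≈ 94.086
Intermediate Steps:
q = -1590
q/1439 - 3998*1/(14*(-1 - 2)) = -1590/1439 - 3998*1/(14*(-1 - 2)) = -1590*1/1439 - 3998/((-3*14)) = -1590/1439 - 3998/(-42) = -1590/1439 - 3998*(-1/42) = -1590/1439 + 1999/21 = 2843171/30219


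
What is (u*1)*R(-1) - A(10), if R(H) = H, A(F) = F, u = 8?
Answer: -18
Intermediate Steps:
(u*1)*R(-1) - A(10) = (8*1)*(-1) - 1*10 = 8*(-1) - 10 = -8 - 10 = -18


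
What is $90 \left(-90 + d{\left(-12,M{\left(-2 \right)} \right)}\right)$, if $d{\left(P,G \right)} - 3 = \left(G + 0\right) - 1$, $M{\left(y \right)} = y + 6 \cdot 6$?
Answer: $-4860$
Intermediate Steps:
$M{\left(y \right)} = 36 + y$ ($M{\left(y \right)} = y + 36 = 36 + y$)
$d{\left(P,G \right)} = 2 + G$ ($d{\left(P,G \right)} = 3 + \left(\left(G + 0\right) - 1\right) = 3 + \left(G - 1\right) = 3 + \left(-1 + G\right) = 2 + G$)
$90 \left(-90 + d{\left(-12,M{\left(-2 \right)} \right)}\right) = 90 \left(-90 + \left(2 + \left(36 - 2\right)\right)\right) = 90 \left(-90 + \left(2 + 34\right)\right) = 90 \left(-90 + 36\right) = 90 \left(-54\right) = -4860$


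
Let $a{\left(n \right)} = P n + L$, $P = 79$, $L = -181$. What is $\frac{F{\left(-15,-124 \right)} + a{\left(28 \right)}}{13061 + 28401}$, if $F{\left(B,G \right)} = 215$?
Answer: $\frac{1123}{20731} \approx 0.05417$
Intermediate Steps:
$a{\left(n \right)} = -181 + 79 n$ ($a{\left(n \right)} = 79 n - 181 = -181 + 79 n$)
$\frac{F{\left(-15,-124 \right)} + a{\left(28 \right)}}{13061 + 28401} = \frac{215 + \left(-181 + 79 \cdot 28\right)}{13061 + 28401} = \frac{215 + \left(-181 + 2212\right)}{41462} = \left(215 + 2031\right) \frac{1}{41462} = 2246 \cdot \frac{1}{41462} = \frac{1123}{20731}$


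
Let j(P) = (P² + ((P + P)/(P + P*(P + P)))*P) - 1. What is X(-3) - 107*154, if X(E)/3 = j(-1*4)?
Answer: -115007/7 ≈ -16430.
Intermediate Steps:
j(P) = -1 + P² + 2*P²/(P + 2*P²) (j(P) = (P² + ((2*P)/(P + P*(2*P)))*P) - 1 = (P² + ((2*P)/(P + 2*P²))*P) - 1 = (P² + (2*P/(P + 2*P²))*P) - 1 = (P² + 2*P²/(P + 2*P²)) - 1 = -1 + P² + 2*P²/(P + 2*P²))
X(E) = 339/7 (X(E) = 3*((-1 + (-1*4)² + 2*(-1*4)³)/(1 + 2*(-1*4))) = 3*((-1 + (-4)² + 2*(-4)³)/(1 + 2*(-4))) = 3*((-1 + 16 + 2*(-64))/(1 - 8)) = 3*((-1 + 16 - 128)/(-7)) = 3*(-⅐*(-113)) = 3*(113/7) = 339/7)
X(-3) - 107*154 = 339/7 - 107*154 = 339/7 - 16478 = -115007/7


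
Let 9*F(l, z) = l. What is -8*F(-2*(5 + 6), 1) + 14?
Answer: 302/9 ≈ 33.556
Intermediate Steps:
F(l, z) = l/9
-8*F(-2*(5 + 6), 1) + 14 = -8*(-2*(5 + 6))/9 + 14 = -8*(-2*11)/9 + 14 = -8*(-22)/9 + 14 = -8*(-22/9) + 14 = 176/9 + 14 = 302/9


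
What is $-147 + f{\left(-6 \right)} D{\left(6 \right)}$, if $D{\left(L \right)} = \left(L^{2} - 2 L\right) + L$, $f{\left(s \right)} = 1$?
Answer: $-117$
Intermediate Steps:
$D{\left(L \right)} = L^{2} - L$
$-147 + f{\left(-6 \right)} D{\left(6 \right)} = -147 + 1 \cdot 6 \left(-1 + 6\right) = -147 + 1 \cdot 6 \cdot 5 = -147 + 1 \cdot 30 = -147 + 30 = -117$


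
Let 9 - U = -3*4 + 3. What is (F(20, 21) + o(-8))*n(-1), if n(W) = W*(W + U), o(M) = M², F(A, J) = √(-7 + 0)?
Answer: -1088 - 17*I*√7 ≈ -1088.0 - 44.978*I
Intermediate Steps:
F(A, J) = I*√7 (F(A, J) = √(-7) = I*√7)
U = 18 (U = 9 - (-3*4 + 3) = 9 - (-12 + 3) = 9 - 1*(-9) = 9 + 9 = 18)
n(W) = W*(18 + W) (n(W) = W*(W + 18) = W*(18 + W))
(F(20, 21) + o(-8))*n(-1) = (I*√7 + (-8)²)*(-(18 - 1)) = (I*√7 + 64)*(-1*17) = (64 + I*√7)*(-17) = -1088 - 17*I*√7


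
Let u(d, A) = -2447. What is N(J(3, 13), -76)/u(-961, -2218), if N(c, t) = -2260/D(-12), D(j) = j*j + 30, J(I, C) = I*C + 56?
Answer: 1130/212889 ≈ 0.0053079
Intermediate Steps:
J(I, C) = 56 + C*I (J(I, C) = C*I + 56 = 56 + C*I)
D(j) = 30 + j² (D(j) = j² + 30 = 30 + j²)
N(c, t) = -1130/87 (N(c, t) = -2260/(30 + (-12)²) = -2260/(30 + 144) = -2260/174 = -2260*1/174 = -1130/87)
N(J(3, 13), -76)/u(-961, -2218) = -1130/87/(-2447) = -1130/87*(-1/2447) = 1130/212889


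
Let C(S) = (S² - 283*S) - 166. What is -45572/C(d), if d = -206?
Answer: -11393/25142 ≈ -0.45315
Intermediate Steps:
C(S) = -166 + S² - 283*S
-45572/C(d) = -45572/(-166 + (-206)² - 283*(-206)) = -45572/(-166 + 42436 + 58298) = -45572/100568 = -45572*1/100568 = -11393/25142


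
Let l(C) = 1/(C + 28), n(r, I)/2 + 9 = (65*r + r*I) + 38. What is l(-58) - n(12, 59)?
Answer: -91021/30 ≈ -3034.0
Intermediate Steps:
n(r, I) = 58 + 130*r + 2*I*r (n(r, I) = -18 + 2*((65*r + r*I) + 38) = -18 + 2*((65*r + I*r) + 38) = -18 + 2*(38 + 65*r + I*r) = -18 + (76 + 130*r + 2*I*r) = 58 + 130*r + 2*I*r)
l(C) = 1/(28 + C)
l(-58) - n(12, 59) = 1/(28 - 58) - (58 + 130*12 + 2*59*12) = 1/(-30) - (58 + 1560 + 1416) = -1/30 - 1*3034 = -1/30 - 3034 = -91021/30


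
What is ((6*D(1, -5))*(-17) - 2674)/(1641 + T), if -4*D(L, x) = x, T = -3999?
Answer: 5603/4716 ≈ 1.1881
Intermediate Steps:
D(L, x) = -x/4
((6*D(1, -5))*(-17) - 2674)/(1641 + T) = ((6*(-¼*(-5)))*(-17) - 2674)/(1641 - 3999) = ((6*(5/4))*(-17) - 2674)/(-2358) = ((15/2)*(-17) - 2674)*(-1/2358) = (-255/2 - 2674)*(-1/2358) = -5603/2*(-1/2358) = 5603/4716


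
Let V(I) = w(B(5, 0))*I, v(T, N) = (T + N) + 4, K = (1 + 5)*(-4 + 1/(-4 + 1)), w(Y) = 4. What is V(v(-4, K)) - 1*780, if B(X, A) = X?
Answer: -884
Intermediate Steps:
K = -26 (K = 6*(-4 + 1/(-3)) = 6*(-4 - ⅓) = 6*(-13/3) = -26)
v(T, N) = 4 + N + T (v(T, N) = (N + T) + 4 = 4 + N + T)
V(I) = 4*I
V(v(-4, K)) - 1*780 = 4*(4 - 26 - 4) - 1*780 = 4*(-26) - 780 = -104 - 780 = -884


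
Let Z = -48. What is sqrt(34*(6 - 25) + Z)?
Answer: I*sqrt(694) ≈ 26.344*I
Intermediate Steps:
sqrt(34*(6 - 25) + Z) = sqrt(34*(6 - 25) - 48) = sqrt(34*(-19) - 48) = sqrt(-646 - 48) = sqrt(-694) = I*sqrt(694)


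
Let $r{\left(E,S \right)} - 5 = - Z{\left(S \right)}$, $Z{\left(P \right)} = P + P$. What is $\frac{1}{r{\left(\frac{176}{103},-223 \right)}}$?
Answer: $\frac{1}{451} \approx 0.0022173$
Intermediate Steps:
$Z{\left(P \right)} = 2 P$
$r{\left(E,S \right)} = 5 - 2 S$
$\frac{1}{r{\left(\frac{176}{103},-223 \right)}} = \frac{1}{5 - -446} = \frac{1}{5 + 446} = \frac{1}{451}$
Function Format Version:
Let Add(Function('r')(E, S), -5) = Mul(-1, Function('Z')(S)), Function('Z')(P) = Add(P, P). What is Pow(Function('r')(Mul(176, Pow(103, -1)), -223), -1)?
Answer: Rational(1, 451) ≈ 0.0022173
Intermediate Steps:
Function('Z')(P) = Mul(2, P)
Function('r')(E, S) = Add(5, Mul(-2, S)) (Function('r')(E, S) = Add(5, Mul(-1, Mul(2, S))) = Add(5, Mul(-2, S)))
Pow(Function('r')(Mul(176, Pow(103, -1)), -223), -1) = Pow(Add(5, Mul(-2, -223)), -1) = Pow(Add(5, 446), -1) = Pow(451, -1) = Rational(1, 451)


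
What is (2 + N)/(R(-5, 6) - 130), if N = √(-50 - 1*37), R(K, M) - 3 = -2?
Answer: -2/129 - I*√87/129 ≈ -0.015504 - 0.072305*I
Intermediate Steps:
R(K, M) = 1 (R(K, M) = 3 - 2 = 1)
N = I*√87 (N = √(-50 - 37) = √(-87) = I*√87 ≈ 9.3274*I)
(2 + N)/(R(-5, 6) - 130) = (2 + I*√87)/(1 - 130) = (2 + I*√87)/(-129) = (2 + I*√87)*(-1/129) = -2/129 - I*√87/129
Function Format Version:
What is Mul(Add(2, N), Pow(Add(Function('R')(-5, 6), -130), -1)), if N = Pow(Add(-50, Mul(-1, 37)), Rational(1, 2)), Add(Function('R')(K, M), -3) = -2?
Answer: Add(Rational(-2, 129), Mul(Rational(-1, 129), I, Pow(87, Rational(1, 2)))) ≈ Add(-0.015504, Mul(-0.072305, I))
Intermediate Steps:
Function('R')(K, M) = 1 (Function('R')(K, M) = Add(3, -2) = 1)
N = Mul(I, Pow(87, Rational(1, 2))) (N = Pow(Add(-50, -37), Rational(1, 2)) = Pow(-87, Rational(1, 2)) = Mul(I, Pow(87, Rational(1, 2))) ≈ Mul(9.3274, I))
Mul(Add(2, N), Pow(Add(Function('R')(-5, 6), -130), -1)) = Mul(Add(2, Mul(I, Pow(87, Rational(1, 2)))), Pow(Add(1, -130), -1)) = Mul(Add(2, Mul(I, Pow(87, Rational(1, 2)))), Pow(-129, -1)) = Mul(Add(2, Mul(I, Pow(87, Rational(1, 2)))), Rational(-1, 129)) = Add(Rational(-2, 129), Mul(Rational(-1, 129), I, Pow(87, Rational(1, 2))))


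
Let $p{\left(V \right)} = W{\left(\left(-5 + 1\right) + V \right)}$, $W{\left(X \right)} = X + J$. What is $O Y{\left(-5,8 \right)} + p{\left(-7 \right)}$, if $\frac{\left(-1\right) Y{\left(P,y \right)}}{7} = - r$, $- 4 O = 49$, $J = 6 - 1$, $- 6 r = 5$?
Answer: $\frac{1571}{24} \approx 65.458$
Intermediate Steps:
$r = - \frac{5}{6}$ ($r = \left(- \frac{1}{6}\right) 5 = - \frac{5}{6} \approx -0.83333$)
$J = 5$ ($J = 6 - 1 = 5$)
$O = - \frac{49}{4}$ ($O = \left(- \frac{1}{4}\right) 49 = - \frac{49}{4} \approx -12.25$)
$W{\left(X \right)} = 5 + X$ ($W{\left(X \right)} = X + 5 = 5 + X$)
$p{\left(V \right)} = 1 + V$ ($p{\left(V \right)} = 5 + \left(\left(-5 + 1\right) + V\right) = 5 + \left(-4 + V\right) = 1 + V$)
$Y{\left(P,y \right)} = - \frac{35}{6}$ ($Y{\left(P,y \right)} = - 7 \left(\left(-1\right) \left(- \frac{5}{6}\right)\right) = \left(-7\right) \frac{5}{6} = - \frac{35}{6}$)
$O Y{\left(-5,8 \right)} + p{\left(-7 \right)} = \left(- \frac{49}{4}\right) \left(- \frac{35}{6}\right) + \left(1 - 7\right) = \frac{1715}{24} - 6 = \frac{1571}{24}$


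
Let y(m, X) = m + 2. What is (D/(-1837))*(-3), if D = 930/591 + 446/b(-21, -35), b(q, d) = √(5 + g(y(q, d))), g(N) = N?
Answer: 930/361889 - 669*I*√14/12859 ≈ 0.0025699 - 0.19466*I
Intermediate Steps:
y(m, X) = 2 + m
b(q, d) = √(7 + q) (b(q, d) = √(5 + (2 + q)) = √(7 + q))
D = 310/197 - 223*I*√14/7 (D = 930/591 + 446/(√(7 - 21)) = 930*(1/591) + 446/(√(-14)) = 310/197 + 446/((I*√14)) = 310/197 + 446*(-I*√14/14) = 310/197 - 223*I*√14/7 ≈ 1.5736 - 119.2*I)
(D/(-1837))*(-3) = ((310/197 - 223*I*√14/7)/(-1837))*(-3) = ((310/197 - 223*I*√14/7)*(-1/1837))*(-3) = (-310/361889 + 223*I*√14/12859)*(-3) = 930/361889 - 669*I*√14/12859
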